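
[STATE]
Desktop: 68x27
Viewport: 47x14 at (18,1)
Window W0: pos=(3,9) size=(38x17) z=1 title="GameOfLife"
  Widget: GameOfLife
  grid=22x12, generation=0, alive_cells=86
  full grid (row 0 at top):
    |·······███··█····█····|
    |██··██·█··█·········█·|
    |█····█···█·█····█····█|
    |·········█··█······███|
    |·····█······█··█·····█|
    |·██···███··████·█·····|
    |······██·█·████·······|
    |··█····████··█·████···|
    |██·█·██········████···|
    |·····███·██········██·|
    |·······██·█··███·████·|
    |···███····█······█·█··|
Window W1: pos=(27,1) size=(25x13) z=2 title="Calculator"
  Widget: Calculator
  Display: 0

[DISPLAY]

         ┏━━━━━━━━━━━━━━━━━━━━━━━┓             
         ┃ Calculator            ┃             
         ┠───────────────────────┨             
         ┃                      0┃             
         ┃┌───┬───┬───┬───┐      ┃             
         ┃│ 7 │ 8 │ 9 │ ÷ │      ┃             
         ┃├───┼───┼───┼───┤      ┃             
         ┃│ 4 │ 5 │ 6 │ × │      ┃             
━━━━━━━━━┃├───┼───┼───┼───┤      ┃             
         ┃│ 1 │ 2 │ 3 │ - │      ┃             
─────────┃├───┼───┼───┼───┤      ┃             
         ┃│ 0 │ . │ = │ + │      ┃             
···█···· ┗━━━━━━━━━━━━━━━━━━━━━━━┛             
······█·              ┃                        


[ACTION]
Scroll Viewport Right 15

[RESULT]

      ┏━━━━━━━━━━━━━━━━━━━━━━━┓                
      ┃ Calculator            ┃                
      ┠───────────────────────┨                
      ┃                      0┃                
      ┃┌───┬───┬───┬───┐      ┃                
      ┃│ 7 │ 8 │ 9 │ ÷ │      ┃                
      ┃├───┼───┼───┼───┤      ┃                
      ┃│ 4 │ 5 │ 6 │ × │      ┃                
━━━━━━┃├───┼───┼───┼───┤      ┃                
      ┃│ 1 │ 2 │ 3 │ - │      ┃                
──────┃├───┼───┼───┼───┤      ┃                
      ┃│ 0 │ . │ = │ + │      ┃                
█···· ┗━━━━━━━━━━━━━━━━━━━━━━━┛                
···█·              ┃                           


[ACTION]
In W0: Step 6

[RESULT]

      ┏━━━━━━━━━━━━━━━━━━━━━━━┓                
      ┃ Calculator            ┃                
      ┠───────────────────────┨                
      ┃                      0┃                
      ┃┌───┬───┬───┬───┐      ┃                
      ┃│ 7 │ 8 │ 9 │ ÷ │      ┃                
      ┃├───┼───┼───┼───┤      ┃                
      ┃│ 4 │ 5 │ 6 │ × │      ┃                
━━━━━━┃├───┼───┼───┼───┤      ┃                
      ┃│ 1 │ 2 │ 3 │ - │      ┃                
──────┃├───┼───┼───┼───┤      ┃                
      ┃│ 0 │ . │ = │ + │      ┃                
····· ┗━━━━━━━━━━━━━━━━━━━━━━━┛                
·····              ┃                           


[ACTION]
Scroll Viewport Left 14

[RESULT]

                    ┏━━━━━━━━━━━━━━━━━━━━━━━┓  
                    ┃ Calculator            ┃  
                    ┠───────────────────────┨  
                    ┃                      0┃  
                    ┃┌───┬───┬───┬───┐      ┃  
                    ┃│ 7 │ 8 │ 9 │ ÷ │      ┃  
                    ┃├───┼───┼───┼───┤      ┃  
                    ┃│ 4 │ 5 │ 6 │ × │      ┃  
━━━━━━━━━━━━━━━━━━━━┃├───┼───┼───┼───┤      ┃  
meOfLife            ┃│ 1 │ 2 │ 3 │ - │      ┃  
────────────────────┃├───┼───┼───┼───┤      ┃  
: 6                 ┃│ 0 │ . │ = │ + │      ┃  
··████············· ┗━━━━━━━━━━━━━━━━━━━━━━━┛  
·█···█·············              ┃             


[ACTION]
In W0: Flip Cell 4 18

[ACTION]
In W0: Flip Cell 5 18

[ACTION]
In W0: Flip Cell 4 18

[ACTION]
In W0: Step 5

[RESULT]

                    ┏━━━━━━━━━━━━━━━━━━━━━━━┓  
                    ┃ Calculator            ┃  
                    ┠───────────────────────┨  
                    ┃                      0┃  
                    ┃┌───┬───┬───┬───┐      ┃  
                    ┃│ 7 │ 8 │ 9 │ ÷ │      ┃  
                    ┃├───┼───┼───┼───┤      ┃  
                    ┃│ 4 │ 5 │ 6 │ × │      ┃  
━━━━━━━━━━━━━━━━━━━━┃├───┼───┼───┼───┤      ┃  
meOfLife            ┃│ 1 │ 2 │ 3 │ - │      ┃  
────────────────────┃├───┼───┼───┼───┤      ┃  
: 11                ┃│ 0 │ . │ = │ + │      ┃  
··████············· ┗━━━━━━━━━━━━━━━━━━━━━━━┛  
·█···█·············              ┃             


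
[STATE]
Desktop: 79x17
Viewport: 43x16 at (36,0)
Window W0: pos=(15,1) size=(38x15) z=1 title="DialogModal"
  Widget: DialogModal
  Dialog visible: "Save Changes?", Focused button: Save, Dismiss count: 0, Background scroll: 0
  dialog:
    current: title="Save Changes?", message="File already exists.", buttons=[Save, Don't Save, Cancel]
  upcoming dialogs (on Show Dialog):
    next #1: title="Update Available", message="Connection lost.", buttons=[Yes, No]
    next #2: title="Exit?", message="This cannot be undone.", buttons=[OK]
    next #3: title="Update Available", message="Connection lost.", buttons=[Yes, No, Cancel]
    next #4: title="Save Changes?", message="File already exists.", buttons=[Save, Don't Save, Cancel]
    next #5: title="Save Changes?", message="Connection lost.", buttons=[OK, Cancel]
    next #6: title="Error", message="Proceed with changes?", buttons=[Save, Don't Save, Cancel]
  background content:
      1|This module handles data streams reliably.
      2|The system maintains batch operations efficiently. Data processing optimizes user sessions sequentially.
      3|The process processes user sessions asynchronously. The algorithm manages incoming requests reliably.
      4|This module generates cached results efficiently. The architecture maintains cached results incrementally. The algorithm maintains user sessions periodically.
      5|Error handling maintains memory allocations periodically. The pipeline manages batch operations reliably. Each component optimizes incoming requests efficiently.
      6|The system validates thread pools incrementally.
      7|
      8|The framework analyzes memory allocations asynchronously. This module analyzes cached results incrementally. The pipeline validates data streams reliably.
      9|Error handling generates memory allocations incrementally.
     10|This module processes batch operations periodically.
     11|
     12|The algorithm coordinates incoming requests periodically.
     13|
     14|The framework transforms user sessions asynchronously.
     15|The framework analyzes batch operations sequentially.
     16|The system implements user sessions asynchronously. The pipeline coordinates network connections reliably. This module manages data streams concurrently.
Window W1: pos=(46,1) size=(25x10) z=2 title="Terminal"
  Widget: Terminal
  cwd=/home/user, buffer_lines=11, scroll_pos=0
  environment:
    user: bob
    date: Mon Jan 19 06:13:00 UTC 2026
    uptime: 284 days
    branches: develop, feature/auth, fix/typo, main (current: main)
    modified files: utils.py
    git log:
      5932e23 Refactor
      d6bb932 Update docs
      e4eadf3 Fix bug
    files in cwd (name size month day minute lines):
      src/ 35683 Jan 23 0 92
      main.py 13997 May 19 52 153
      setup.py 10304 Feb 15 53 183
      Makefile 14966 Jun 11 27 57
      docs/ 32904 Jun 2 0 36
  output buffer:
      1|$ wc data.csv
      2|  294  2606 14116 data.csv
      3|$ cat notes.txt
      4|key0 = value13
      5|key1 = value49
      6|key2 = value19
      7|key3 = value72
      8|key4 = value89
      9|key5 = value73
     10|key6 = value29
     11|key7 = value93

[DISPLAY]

                                           
━━━━━━━━━━┏━━━━━━━━━━━━━━━━━━━━━━━┓        
          ┃ Terminal              ┃        
──────────┠───────────────────────┨        
data strea┃$ wc data.csv          ┃        
 batch ope┃  294  2606 14116 data.┃        
s user ses┃$ cat notes.txt        ┃        
──────────┃key0 = value13         ┃        
ges?      ┃key1 = value49         ┃        
 exists.  ┃key2 = value19         ┃        
ve   Cance┗━━━━━━━━━━━━━━━━━━━━━━━┛        
─────────────┘ca┃                          
ates memory allo┃                          
s batch operatio┃                          
                ┃                          
━━━━━━━━━━━━━━━━┛                          


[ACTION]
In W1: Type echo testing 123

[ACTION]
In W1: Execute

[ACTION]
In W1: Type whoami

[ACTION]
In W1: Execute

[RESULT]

                                           
━━━━━━━━━━┏━━━━━━━━━━━━━━━━━━━━━━━┓        
          ┃ Terminal              ┃        
──────────┠───────────────────────┨        
data strea┃key7 = value93         ┃        
 batch ope┃$ echo testing 123     ┃        
s user ses┃testing 123            ┃        
──────────┃$ whoami               ┃        
ges?      ┃bob                    ┃        
 exists.  ┃$ █                    ┃        
ve   Cance┗━━━━━━━━━━━━━━━━━━━━━━━┛        
─────────────┘ca┃                          
ates memory allo┃                          
s batch operatio┃                          
                ┃                          
━━━━━━━━━━━━━━━━┛                          


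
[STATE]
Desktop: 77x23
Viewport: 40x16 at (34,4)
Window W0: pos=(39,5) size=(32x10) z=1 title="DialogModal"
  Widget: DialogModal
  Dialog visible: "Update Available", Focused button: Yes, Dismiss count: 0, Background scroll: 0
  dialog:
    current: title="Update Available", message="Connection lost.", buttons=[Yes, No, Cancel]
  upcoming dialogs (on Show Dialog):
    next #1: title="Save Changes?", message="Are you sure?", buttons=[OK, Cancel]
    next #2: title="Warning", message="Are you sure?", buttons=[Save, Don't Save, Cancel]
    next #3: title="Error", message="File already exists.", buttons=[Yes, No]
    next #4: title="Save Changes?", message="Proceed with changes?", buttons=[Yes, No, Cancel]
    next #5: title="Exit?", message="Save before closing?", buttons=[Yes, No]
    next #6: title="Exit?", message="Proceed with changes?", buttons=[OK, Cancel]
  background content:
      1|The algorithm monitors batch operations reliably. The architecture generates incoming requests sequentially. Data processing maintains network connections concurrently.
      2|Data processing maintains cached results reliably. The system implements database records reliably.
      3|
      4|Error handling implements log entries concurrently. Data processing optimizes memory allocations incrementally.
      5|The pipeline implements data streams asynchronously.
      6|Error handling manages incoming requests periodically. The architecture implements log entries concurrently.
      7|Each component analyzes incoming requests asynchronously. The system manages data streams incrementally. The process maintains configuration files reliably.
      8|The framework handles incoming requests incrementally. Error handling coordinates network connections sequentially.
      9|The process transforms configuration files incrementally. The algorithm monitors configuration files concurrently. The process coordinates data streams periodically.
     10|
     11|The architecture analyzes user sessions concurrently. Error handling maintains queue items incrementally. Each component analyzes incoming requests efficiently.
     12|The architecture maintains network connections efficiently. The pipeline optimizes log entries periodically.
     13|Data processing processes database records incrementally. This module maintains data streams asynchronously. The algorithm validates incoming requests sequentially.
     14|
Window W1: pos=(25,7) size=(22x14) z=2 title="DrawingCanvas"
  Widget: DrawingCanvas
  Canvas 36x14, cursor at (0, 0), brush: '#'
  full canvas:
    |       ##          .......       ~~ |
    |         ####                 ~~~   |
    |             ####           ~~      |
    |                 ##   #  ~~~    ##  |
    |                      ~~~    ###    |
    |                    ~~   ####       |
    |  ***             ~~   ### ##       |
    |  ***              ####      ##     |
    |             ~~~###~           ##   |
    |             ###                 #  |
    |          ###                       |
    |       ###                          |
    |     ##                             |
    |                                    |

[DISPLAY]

                                        
     ┏━━━━━━━━━━━━━━━━━━━━━━━━━━━━━━┓   
     ┃ DialogModal                  ┃   
━━━━━━━━━━━━┓───────────────────────┨   
Canvas      ┃──────────────────┐ch o┃   
────────────┨Update Available  │cach┃   
#          .┃Connection lost.  │    ┃   
 ####       ┃es]  No   Cancel  │log ┃   
     ####   ┃──────────────────┘ta s┃   
         ## ┃andling manages incomin┃   
            ┃━━━━━━━━━━━━━━━━━━━━━━━┛   
            ┃                           
          ~~┃                           
           #┃                           
     ~~~###~┃                           
     ###    ┃                           


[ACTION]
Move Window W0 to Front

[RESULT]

                                        
     ┏━━━━━━━━━━━━━━━━━━━━━━━━━━━━━━┓   
     ┃ DialogModal                  ┃   
━━━━━┠──────────────────────────────┨   
Canva┃The┌─────────────────────┐ch o┃   
─────┃Dat│   Update Available  │cach┃   
#    ┃   │   Connection lost.  │    ┃   
 ####┃Err│ [Yes]  No   Cancel  │log ┃   
     ┃The└─────────────────────┘ta s┃   
     ┃Error handling manages incomin┃   
     ┗━━━━━━━━━━━━━━━━━━━━━━━━━━━━━━┛   
            ┃                           
          ~~┃                           
           #┃                           
     ~~~###~┃                           
     ###    ┃                           


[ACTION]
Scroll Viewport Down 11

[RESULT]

━━━━━┠──────────────────────────────┨   
Canva┃The┌─────────────────────┐ch o┃   
─────┃Dat│   Update Available  │cach┃   
#    ┃   │   Connection lost.  │    ┃   
 ####┃Err│ [Yes]  No   Cancel  │log ┃   
     ┃The└─────────────────────┘ta s┃   
     ┃Error handling manages incomin┃   
     ┗━━━━━━━━━━━━━━━━━━━━━━━━━━━━━━┛   
            ┃                           
          ~~┃                           
           #┃                           
     ~~~###~┃                           
     ###    ┃                           
━━━━━━━━━━━━┛                           
                                        
                                        


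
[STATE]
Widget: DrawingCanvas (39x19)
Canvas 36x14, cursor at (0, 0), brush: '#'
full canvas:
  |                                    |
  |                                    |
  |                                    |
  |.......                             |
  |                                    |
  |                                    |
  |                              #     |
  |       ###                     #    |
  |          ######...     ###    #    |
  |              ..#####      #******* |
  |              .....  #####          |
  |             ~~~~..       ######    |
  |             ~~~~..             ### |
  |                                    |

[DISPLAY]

+                                      
                                       
                                       
.......                                
                                       
                                       
                              #        
       ###                     #       
          ######...     ###    #       
              ..#####      #*******    
              .....  #####             
             ~~~~..       ######       
             ~~~~..             ###    
                                       
                                       
                                       
                                       
                                       
                                       


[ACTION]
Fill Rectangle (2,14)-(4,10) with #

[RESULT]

+                                      
                                       
          #####                        
.......   #####                        
          #####                        
                                       
                              #        
       ###                     #       
          ######...     ###    #       
              ..#####      #*******    
              .....  #####             
             ~~~~..       ######       
             ~~~~..             ###    
                                       
                                       
                                       
                                       
                                       
                                       


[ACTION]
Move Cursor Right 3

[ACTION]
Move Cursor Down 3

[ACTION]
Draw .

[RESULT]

                                       
                                       
          #####                        
.......   #####                        
          #####                        
                                       
                              #        
       ###                     #       
          ######...     ###    #       
              ..#####      #*******    
              .....  #####             
             ~~~~..       ######       
             ~~~~..             ###    
                                       
                                       
                                       
                                       
                                       
                                       


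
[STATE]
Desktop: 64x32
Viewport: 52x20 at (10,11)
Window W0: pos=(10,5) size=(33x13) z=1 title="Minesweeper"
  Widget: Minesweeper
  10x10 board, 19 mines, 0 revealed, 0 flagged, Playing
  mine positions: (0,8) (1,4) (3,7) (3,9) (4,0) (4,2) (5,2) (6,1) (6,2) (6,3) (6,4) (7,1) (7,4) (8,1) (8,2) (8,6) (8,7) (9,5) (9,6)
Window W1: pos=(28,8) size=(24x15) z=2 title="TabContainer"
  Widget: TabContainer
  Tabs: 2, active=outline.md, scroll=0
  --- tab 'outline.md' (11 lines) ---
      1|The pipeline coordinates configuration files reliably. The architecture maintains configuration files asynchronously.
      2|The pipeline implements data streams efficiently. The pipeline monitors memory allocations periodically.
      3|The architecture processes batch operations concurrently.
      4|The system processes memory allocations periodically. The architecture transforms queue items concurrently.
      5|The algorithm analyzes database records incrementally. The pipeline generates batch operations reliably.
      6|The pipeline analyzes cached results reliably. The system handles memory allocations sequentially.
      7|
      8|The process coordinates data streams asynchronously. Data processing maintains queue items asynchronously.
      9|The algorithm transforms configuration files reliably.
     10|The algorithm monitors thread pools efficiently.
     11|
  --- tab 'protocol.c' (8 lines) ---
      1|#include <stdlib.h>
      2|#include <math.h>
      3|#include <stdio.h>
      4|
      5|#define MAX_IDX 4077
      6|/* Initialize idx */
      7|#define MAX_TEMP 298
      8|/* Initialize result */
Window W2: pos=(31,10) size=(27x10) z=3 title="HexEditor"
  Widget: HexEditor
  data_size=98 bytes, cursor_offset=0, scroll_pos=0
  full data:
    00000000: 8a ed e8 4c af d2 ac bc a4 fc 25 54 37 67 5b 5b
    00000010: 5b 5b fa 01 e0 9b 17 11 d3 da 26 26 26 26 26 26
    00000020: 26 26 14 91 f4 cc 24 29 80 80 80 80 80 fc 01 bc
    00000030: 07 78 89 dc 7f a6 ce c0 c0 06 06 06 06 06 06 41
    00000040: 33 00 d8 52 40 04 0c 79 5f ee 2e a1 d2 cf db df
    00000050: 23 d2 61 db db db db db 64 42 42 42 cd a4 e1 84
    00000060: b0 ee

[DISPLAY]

┃■■■■■■■■■■       ┃[o┃ HexEditor               ┃    
┃■■■■■■■■■■       ┃──┠─────────────────────────┨    
┃■■■■■■■■■■       ┃Th┃00000000  8A ed e8 4c af ┃    
┃■■■■■■■■■■       ┃Th┃00000010  5b 5b fa 01 e0 ┃    
┃■■■■■■■■■■       ┃Th┃00000020  26 26 14 91 f4 ┃    
┃■■■■■■■■■■       ┃Th┃00000030  07 78 89 dc 7f ┃    
┗━━━━━━━━━━━━━━━━━┃Th┃00000040  33 00 d8 52 40 ┃    
                  ┃Th┃00000050  23 d2 61 db db ┃    
                  ┃  ┗━━━━━━━━━━━━━━━━━━━━━━━━━┛    
                  ┃The process coordinate┃          
                  ┃The algorithm transfor┃          
                  ┗━━━━━━━━━━━━━━━━━━━━━━┛          
                                                    
                                                    
                                                    
                                                    
                                                    
                                                    
                                                    
                                                    


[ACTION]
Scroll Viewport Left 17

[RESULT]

          ┃■■■■■■■■■■       ┃[o┃ HexEditor          
          ┃■■■■■■■■■■       ┃──┠────────────────────
          ┃■■■■■■■■■■       ┃Th┃00000000  8A ed e8 4
          ┃■■■■■■■■■■       ┃Th┃00000010  5b 5b fa 0
          ┃■■■■■■■■■■       ┃Th┃00000020  26 26 14 9
          ┃■■■■■■■■■■       ┃Th┃00000030  07 78 89 d
          ┗━━━━━━━━━━━━━━━━━┃Th┃00000040  33 00 d8 5
                            ┃Th┃00000050  23 d2 61 d
                            ┃  ┗━━━━━━━━━━━━━━━━━━━━
                            ┃The process coordinate┃
                            ┃The algorithm transfor┃
                            ┗━━━━━━━━━━━━━━━━━━━━━━┛
                                                    
                                                    
                                                    
                                                    
                                                    
                                                    
                                                    
                                                    


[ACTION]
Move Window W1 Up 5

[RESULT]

          ┃■■■■■■■■■■       ┃Th┃ HexEditor          
          ┃■■■■■■■■■■       ┃Th┠────────────────────
          ┃■■■■■■■■■■       ┃Th┃00000000  8A ed e8 4
          ┃■■■■■■■■■■       ┃  ┃00000010  5b 5b fa 0
          ┃■■■■■■■■■■       ┃Th┃00000020  26 26 14 9
          ┃■■■■■■■■■■       ┃Th┃00000030  07 78 89 d
          ┗━━━━━━━━━━━━━━━━━┗━━┃00000040  33 00 d8 5
                               ┃00000050  23 d2 61 d
                               ┗━━━━━━━━━━━━━━━━━━━━
                                                    
                                                    
                                                    
                                                    
                                                    
                                                    
                                                    
                                                    
                                                    
                                                    
                                                    


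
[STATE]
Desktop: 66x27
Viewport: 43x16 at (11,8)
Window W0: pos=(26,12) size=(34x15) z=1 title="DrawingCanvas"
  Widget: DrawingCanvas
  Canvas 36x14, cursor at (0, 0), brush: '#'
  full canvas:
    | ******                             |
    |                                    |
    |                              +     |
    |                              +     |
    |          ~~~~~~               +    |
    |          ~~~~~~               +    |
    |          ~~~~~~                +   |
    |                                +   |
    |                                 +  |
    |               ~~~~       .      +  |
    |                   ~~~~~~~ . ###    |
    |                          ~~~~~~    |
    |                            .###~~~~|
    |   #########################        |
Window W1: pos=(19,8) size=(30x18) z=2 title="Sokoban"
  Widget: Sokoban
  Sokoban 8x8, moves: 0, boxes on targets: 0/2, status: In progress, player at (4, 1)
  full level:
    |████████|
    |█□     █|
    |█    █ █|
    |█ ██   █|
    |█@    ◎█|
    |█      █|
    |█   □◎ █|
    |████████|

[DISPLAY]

        ┏━━━━━━━━━━━━━━━━━━━━━━━━━━━━┓     
        ┃ Sokoban                    ┃     
        ┠────────────────────────────┨     
        ┃████████                    ┃     
        ┃█□     █                    ┃━━━━━
        ┃█    █ █                    ┃     
        ┃█ ██   █                    ┃─────
        ┃█@    ◎█                    ┃     
        ┃█      █                    ┃     
        ┃█   □◎ █                    ┃     
        ┃████████                    ┃     
        ┃Moves: 0  0/2               ┃     
        ┃                            ┃     
        ┃                            ┃     
        ┃                            ┃     
        ┃                            ┃     


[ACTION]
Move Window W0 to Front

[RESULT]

        ┏━━━━━━━━━━━━━━━━━━━━━━━━━━━━┓     
        ┃ Sokoban                    ┃     
        ┠────────────────────────────┨     
        ┃████████                    ┃     
        ┃█□    ┏━━━━━━━━━━━━━━━━━━━━━━━━━━━
        ┃█    █┃ DrawingCanvas             
        ┃█ ██  ┠───────────────────────────
        ┃█@    ┃+******                    
        ┃█     ┃                           
        ┃█   □◎┃                           
        ┃██████┃                           
        ┃Moves:┃          ~~~~~~           
        ┃      ┃          ~~~~~~           
        ┃      ┃          ~~~~~~           
        ┃      ┃                           
        ┃      ┃                           


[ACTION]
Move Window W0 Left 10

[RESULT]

        ┏━━━━━━━━━━━━━━━━━━━━━━━━━━━━┓     
        ┃ Sokoban                    ┃     
        ┠────────────────────────────┨     
        ┃████████                    ┃     
     ┏━━━━━━━━━━━━━━━━━━━━━━━━━━━━━━━━┓    
     ┃ DrawingCanvas                  ┃    
     ┠────────────────────────────────┨    
     ┃+******                         ┃    
     ┃                                ┃    
     ┃                              + ┃    
     ┃                              + ┃    
     ┃          ~~~~~~               +┃    
     ┃          ~~~~~~               +┃    
     ┃          ~~~~~~                ┃    
     ┃                                ┃    
     ┃                                ┃    


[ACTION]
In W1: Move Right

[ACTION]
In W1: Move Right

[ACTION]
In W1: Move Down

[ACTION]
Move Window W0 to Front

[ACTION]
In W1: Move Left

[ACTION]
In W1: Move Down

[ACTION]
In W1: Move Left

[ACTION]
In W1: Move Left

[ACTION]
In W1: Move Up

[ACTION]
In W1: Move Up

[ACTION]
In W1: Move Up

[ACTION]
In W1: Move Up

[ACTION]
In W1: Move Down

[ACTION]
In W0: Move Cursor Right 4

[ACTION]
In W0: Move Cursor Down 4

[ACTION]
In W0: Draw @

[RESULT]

        ┏━━━━━━━━━━━━━━━━━━━━━━━━━━━━┓     
        ┃ Sokoban                    ┃     
        ┠────────────────────────────┨     
        ┃████████                    ┃     
     ┏━━━━━━━━━━━━━━━━━━━━━━━━━━━━━━━━┓    
     ┃ DrawingCanvas                  ┃    
     ┠────────────────────────────────┨    
     ┃ ******                         ┃    
     ┃                                ┃    
     ┃                              + ┃    
     ┃                              + ┃    
     ┃    @     ~~~~~~               +┃    
     ┃          ~~~~~~               +┃    
     ┃          ~~~~~~                ┃    
     ┃                                ┃    
     ┃                                ┃    


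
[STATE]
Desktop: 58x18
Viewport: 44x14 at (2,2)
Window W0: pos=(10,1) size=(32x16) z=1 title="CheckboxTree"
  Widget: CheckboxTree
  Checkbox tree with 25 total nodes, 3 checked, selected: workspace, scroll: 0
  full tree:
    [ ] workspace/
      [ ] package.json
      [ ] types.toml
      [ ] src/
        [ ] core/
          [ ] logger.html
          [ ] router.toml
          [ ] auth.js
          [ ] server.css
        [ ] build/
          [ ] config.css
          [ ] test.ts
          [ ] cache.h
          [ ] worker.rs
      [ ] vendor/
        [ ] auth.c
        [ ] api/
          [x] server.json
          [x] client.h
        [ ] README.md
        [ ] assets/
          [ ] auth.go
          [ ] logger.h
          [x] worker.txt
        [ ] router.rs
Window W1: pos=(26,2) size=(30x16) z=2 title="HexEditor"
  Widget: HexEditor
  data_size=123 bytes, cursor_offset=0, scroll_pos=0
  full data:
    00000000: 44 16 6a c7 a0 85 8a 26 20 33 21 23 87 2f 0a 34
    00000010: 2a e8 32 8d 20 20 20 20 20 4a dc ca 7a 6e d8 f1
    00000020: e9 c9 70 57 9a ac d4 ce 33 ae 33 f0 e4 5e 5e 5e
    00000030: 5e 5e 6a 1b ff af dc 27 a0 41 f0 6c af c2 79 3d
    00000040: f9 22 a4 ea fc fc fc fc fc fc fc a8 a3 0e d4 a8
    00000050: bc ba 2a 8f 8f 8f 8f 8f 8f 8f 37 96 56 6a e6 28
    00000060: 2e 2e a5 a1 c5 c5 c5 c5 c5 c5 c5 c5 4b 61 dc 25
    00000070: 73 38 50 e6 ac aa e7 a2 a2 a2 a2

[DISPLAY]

        ┃ CheckboxTree  ┏━━━━━━━━━━━━━━━━━━━
        ┠───────────────┃ HexEditor         
        ┃>[-] workspace/┠───────────────────
        ┃   [ ] package.┃00000000  44 16 6a 
        ┃   [ ] types.to┃00000010  2a e8 32 
        ┃   [ ] src/    ┃00000020  e9 c9 70 
        ┃     [ ] core/ ┃00000030  5e 5e 6a 
        ┃       [ ] logg┃00000040  f9 22 a4 
        ┃       [ ] rout┃00000050  bc ba 2a 
        ┃       [ ] auth┃00000060  2e 2e a5 
        ┃       [ ] serv┃00000070  73 38 50 
        ┃     [ ] build/┃                   
        ┃       [ ] conf┃                   
        ┃       [ ] test┃                   


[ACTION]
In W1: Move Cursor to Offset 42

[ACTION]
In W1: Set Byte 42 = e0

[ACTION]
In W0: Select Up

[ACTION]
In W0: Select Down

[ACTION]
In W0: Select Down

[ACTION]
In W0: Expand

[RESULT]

        ┃ CheckboxTree  ┏━━━━━━━━━━━━━━━━━━━
        ┠───────────────┃ HexEditor         
        ┃ [-] workspace/┠───────────────────
        ┃   [ ] package.┃00000000  44 16 6a 
        ┃>  [ ] types.to┃00000010  2a e8 32 
        ┃   [ ] src/    ┃00000020  e9 c9 70 
        ┃     [ ] core/ ┃00000030  5e 5e 6a 
        ┃       [ ] logg┃00000040  f9 22 a4 
        ┃       [ ] rout┃00000050  bc ba 2a 
        ┃       [ ] auth┃00000060  2e 2e a5 
        ┃       [ ] serv┃00000070  73 38 50 
        ┃     [ ] build/┃                   
        ┃       [ ] conf┃                   
        ┃       [ ] test┃                   


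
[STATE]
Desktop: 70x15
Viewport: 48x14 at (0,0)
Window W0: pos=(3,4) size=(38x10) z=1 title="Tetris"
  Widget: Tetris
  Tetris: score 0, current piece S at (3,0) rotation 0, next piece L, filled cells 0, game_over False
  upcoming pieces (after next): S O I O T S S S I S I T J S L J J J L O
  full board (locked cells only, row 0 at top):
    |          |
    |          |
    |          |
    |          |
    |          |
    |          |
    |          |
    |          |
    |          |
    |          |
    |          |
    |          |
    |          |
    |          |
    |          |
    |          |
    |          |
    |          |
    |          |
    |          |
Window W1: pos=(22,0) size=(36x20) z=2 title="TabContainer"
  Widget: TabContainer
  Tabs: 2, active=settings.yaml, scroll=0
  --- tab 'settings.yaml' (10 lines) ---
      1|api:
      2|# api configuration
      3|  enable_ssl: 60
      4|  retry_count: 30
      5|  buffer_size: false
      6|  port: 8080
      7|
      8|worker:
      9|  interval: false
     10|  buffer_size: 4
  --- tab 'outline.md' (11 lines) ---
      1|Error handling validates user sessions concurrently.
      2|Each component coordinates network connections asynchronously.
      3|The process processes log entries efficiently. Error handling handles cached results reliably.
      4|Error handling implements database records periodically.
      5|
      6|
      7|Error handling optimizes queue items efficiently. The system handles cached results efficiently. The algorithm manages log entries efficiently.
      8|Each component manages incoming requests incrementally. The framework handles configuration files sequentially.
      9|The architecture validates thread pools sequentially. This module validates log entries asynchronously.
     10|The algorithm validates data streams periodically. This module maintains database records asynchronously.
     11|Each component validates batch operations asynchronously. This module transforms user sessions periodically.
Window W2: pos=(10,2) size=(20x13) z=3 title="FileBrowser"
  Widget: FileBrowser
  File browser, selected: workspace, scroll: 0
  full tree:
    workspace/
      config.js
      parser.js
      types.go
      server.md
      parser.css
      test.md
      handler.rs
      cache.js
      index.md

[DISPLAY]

                      ┏━━━━━━━━━━━━━━━━━━━━━━━━━
                      ┃ TabContainer            
          ┏━━━━━━━━━━━━━━━━━━┓──────────────────
          ┃ FileBrowser      ┃gs.yaml]│ outline.
   ┏━━━━━━┠──────────────────┨──────────────────
   ┃ Tetri┃> [-] workspace/  ┃                  
   ┠──────┃    config.js     ┃onfiguration      
   ┃      ┃    parser.js     ┃e_ssl: 60         
   ┃      ┃    types.go      ┃_count: 30        
   ┃      ┃    server.md     ┃r_size: false     
   ┃      ┃    parser.css    ┃ 8080             
   ┃      ┃    test.md       ┃                  
   ┃      ┃    handler.rs    ┃                  
   ┗━━━━━━┃    cache.js      ┃val: false        


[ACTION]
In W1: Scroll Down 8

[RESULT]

                      ┏━━━━━━━━━━━━━━━━━━━━━━━━━
                      ┃ TabContainer            
          ┏━━━━━━━━━━━━━━━━━━┓──────────────────
          ┃ FileBrowser      ┃gs.yaml]│ outline.
   ┏━━━━━━┠──────────────────┨──────────────────
   ┃ Tetri┃> [-] workspace/  ┃val: false        
   ┠──────┃    config.js     ┃r_size: 4         
   ┃      ┃    parser.js     ┃                  
   ┃      ┃    types.go      ┃                  
   ┃      ┃    server.md     ┃                  
   ┃      ┃    parser.css    ┃                  
   ┃      ┃    test.md       ┃                  
   ┃      ┃    handler.rs    ┃                  
   ┗━━━━━━┃    cache.js      ┃                  


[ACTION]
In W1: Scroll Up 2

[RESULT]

                      ┏━━━━━━━━━━━━━━━━━━━━━━━━━
                      ┃ TabContainer            
          ┏━━━━━━━━━━━━━━━━━━┓──────────────────
          ┃ FileBrowser      ┃gs.yaml]│ outline.
   ┏━━━━━━┠──────────────────┨──────────────────
   ┃ Tetri┃> [-] workspace/  ┃                  
   ┠──────┃    config.js     ┃                  
   ┃      ┃    parser.js     ┃val: false        
   ┃      ┃    types.go      ┃r_size: 4         
   ┃      ┃    server.md     ┃                  
   ┃      ┃    parser.css    ┃                  
   ┃      ┃    test.md       ┃                  
   ┃      ┃    handler.rs    ┃                  
   ┗━━━━━━┃    cache.js      ┃                  
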